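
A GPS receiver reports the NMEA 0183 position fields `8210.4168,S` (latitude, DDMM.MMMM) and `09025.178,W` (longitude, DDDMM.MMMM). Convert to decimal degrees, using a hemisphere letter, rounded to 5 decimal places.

Latitude: degrees = first 2 digits = 82, minutes = 10.4168; 82 + 10.4168/60 = 82.173613
Lon: split at 3 digits → 090° and 25.178′; 90 + 25.178/60 = 90.419633

82.17361° S, 90.41963° W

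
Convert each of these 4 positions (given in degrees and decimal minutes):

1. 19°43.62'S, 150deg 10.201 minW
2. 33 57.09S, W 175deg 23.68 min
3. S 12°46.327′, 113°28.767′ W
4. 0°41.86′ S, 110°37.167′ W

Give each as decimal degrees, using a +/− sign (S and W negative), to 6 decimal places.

Point 1:
  Lat: 19 + 43.62/60 = 19.7270000
  S → negative
  λ: 10.201′ = 0.170017°; total 150.1700167
  hemisphere W, so the sign is −
Point 2:
  φ: 33 + 57.09/60 = 33.9515000
  S → negative
  λ: 23.68′ = 0.394667°; total 175.3946667
  hemisphere W, so the sign is −
Point 3:
  φ: 46.327′ = 0.772117°; total 12.7721167
  S → negative
  Longitude: 113 + 28.767/60 = 113.4794500
  W ⇒ negate
Point 4:
  Lat: 41.86′ = 0.697667°; total 0.6976667
  S → negative
  λ: 110 + 37.167/60 = 110.6194500
  hemisphere W, so the sign is −

1. -19.727000, -150.170017
2. -33.951500, -175.394667
3. -12.772117, -113.479450
4. -0.697667, -110.619450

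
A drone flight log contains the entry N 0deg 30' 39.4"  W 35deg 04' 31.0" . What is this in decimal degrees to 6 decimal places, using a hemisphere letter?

0.510944° N, 35.075278° W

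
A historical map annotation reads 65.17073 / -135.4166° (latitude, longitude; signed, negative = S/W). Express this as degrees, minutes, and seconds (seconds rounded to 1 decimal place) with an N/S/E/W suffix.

φ: whole degrees 65; 10.24380′ → 10′ and 14.628″
Longitude is negative → W; |value| = 135.416600
Lon: whole degrees 135; 24.99600′ → 24′ and 59.760″

65°10′14.6″ N, 135°24′59.8″ W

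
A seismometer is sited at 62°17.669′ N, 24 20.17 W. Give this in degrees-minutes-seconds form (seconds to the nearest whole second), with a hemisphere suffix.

Lat: 17.66900′ → 17′ and 0.66900 × 60 = 40.14″
Lon: 20.17000′ → 20′ and 0.17000 × 60 = 10.20″

62°17′40″ N, 24°20′10″ W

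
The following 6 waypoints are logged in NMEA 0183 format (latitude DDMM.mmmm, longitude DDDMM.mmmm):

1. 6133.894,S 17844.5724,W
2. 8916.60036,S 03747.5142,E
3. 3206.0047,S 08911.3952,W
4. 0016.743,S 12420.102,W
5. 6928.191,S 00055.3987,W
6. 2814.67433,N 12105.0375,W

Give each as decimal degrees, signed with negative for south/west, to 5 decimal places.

1. -61.56490, -178.74287
2. -89.27667, 37.79190
3. -32.10008, -89.18992
4. -0.27905, -124.33503
5. -69.46985, -0.92331
6. 28.24457, -121.08396

Point 1:
  φ: split at 2 digits → 61° and 33.894′; 61 + 33.894/60 = 61.564900
  hemisphere S, so the sign is −
  Lon: split at 3 digits → 178° and 44.5724′; 178 + 44.5724/60 = 178.742873
  W → negative
Point 2:
  φ: split at 2 digits → 89° and 16.60036′; 89 + 16.60036/60 = 89.276673
  S → negative
  Longitude: split at 3 digits → 037° and 47.5142′; 37 + 47.5142/60 = 37.791903
  E ⇒ keep positive
Point 3:
  φ: split at 2 digits → 32° and 6.0047′; 32 + 6.0047/60 = 32.100078
  S → negative
  Longitude: split at 3 digits → 089° and 11.3952′; 89 + 11.3952/60 = 89.189920
  hemisphere W, so the sign is −
Point 4:
  φ: split at 2 digits → 00° and 16.743′; 0 + 16.743/60 = 0.279050
  S → negative
  Lon: split at 3 digits → 124° and 20.102′; 124 + 20.102/60 = 124.335033
  W ⇒ negate
Point 5:
  Latitude: degrees = first 2 digits = 69, minutes = 28.191; 69 + 28.191/60 = 69.469850
  hemisphere S, so the sign is −
  λ: split at 3 digits → 000° and 55.3987′; 0 + 55.3987/60 = 0.923312
  hemisphere W, so the sign is −
Point 6:
  φ: split at 2 digits → 28° and 14.67433′; 28 + 14.67433/60 = 28.244572
  N → positive
  Longitude: split at 3 digits → 121° and 5.0375′; 121 + 5.0375/60 = 121.083958
  W ⇒ negate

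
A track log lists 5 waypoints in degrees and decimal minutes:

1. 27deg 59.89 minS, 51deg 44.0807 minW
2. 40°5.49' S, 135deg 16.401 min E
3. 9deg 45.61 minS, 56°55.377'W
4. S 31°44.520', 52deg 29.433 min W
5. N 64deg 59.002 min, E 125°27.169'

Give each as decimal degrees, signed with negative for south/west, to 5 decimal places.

Point 1:
  Latitude: 27 + 59.89/60 = 27.998167
  hemisphere S, so the sign is −
  Longitude: 44.0807′ = 0.734678°; total 51.734678
  hemisphere W, so the sign is −
Point 2:
  Lat: 5.49′ = 0.091500°; total 40.091500
  S → negative
  λ: 16.401′ = 0.273350°; total 135.273350
  E ⇒ keep positive
Point 3:
  Lat: 45.61′ = 0.760167°; total 9.760167
  S ⇒ negate
  Longitude: 55.377′ = 0.922950°; total 56.922950
  W → negative
Point 4:
  Lat: 44.52′ = 0.742000°; total 31.742000
  S → negative
  λ: 29.433′ = 0.490550°; total 52.490550
  hemisphere W, so the sign is −
Point 5:
  Lat: 64 + 59.002/60 = 64.983367
  N ⇒ keep positive
  Lon: 125 + 27.169/60 = 125.452817
  E → positive

1. -27.99817, -51.73468
2. -40.09150, 135.27335
3. -9.76017, -56.92295
4. -31.74200, -52.49055
5. 64.98337, 125.45282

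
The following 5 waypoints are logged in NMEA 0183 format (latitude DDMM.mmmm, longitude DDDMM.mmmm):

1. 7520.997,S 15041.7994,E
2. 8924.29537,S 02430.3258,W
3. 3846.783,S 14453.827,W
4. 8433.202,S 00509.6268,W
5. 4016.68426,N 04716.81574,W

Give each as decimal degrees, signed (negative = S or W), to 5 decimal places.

1. -75.34995, 150.69666
2. -89.40492, -24.50543
3. -38.77972, -144.89712
4. -84.55337, -5.16045
5. 40.27807, -47.28026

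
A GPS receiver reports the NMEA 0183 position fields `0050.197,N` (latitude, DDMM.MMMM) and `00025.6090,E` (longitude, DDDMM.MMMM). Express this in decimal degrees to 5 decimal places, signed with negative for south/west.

φ: split at 2 digits → 00° and 50.197′; 0 + 50.197/60 = 0.836617
N → positive
λ: split at 3 digits → 000° and 25.609′; 0 + 25.609/60 = 0.426817
E → positive

0.83662, 0.42682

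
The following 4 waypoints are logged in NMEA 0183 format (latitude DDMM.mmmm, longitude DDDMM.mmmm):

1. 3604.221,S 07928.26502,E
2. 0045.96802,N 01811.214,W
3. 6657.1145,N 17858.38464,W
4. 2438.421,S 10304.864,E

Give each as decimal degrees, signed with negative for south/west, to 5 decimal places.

1. -36.07035, 79.47108
2. 0.76613, -18.18690
3. 66.95191, -178.97308
4. -24.64035, 103.08107

Point 1:
  Latitude: split at 2 digits → 36° and 4.221′; 36 + 4.221/60 = 36.070350
  hemisphere S, so the sign is −
  Longitude: split at 3 digits → 079° and 28.26502′; 79 + 28.26502/60 = 79.471084
  E ⇒ keep positive
Point 2:
  φ: degrees = first 2 digits = 0, minutes = 45.96802; 0 + 45.96802/60 = 0.766134
  N → positive
  λ: split at 3 digits → 018° and 11.214′; 18 + 11.214/60 = 18.186900
  hemisphere W, so the sign is −
Point 3:
  φ: degrees = first 2 digits = 66, minutes = 57.1145; 66 + 57.1145/60 = 66.951908
  N ⇒ keep positive
  Lon: split at 3 digits → 178° and 58.38464′; 178 + 58.38464/60 = 178.973077
  W ⇒ negate
Point 4:
  φ: degrees = first 2 digits = 24, minutes = 38.421; 24 + 38.421/60 = 24.640350
  S ⇒ negate
  λ: split at 3 digits → 103° and 4.864′; 103 + 4.864/60 = 103.081067
  E ⇒ keep positive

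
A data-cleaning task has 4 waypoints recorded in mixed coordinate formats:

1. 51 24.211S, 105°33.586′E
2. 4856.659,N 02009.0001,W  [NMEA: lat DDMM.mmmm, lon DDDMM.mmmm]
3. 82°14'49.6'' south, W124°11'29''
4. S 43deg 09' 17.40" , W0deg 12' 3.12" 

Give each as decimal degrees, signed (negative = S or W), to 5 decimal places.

Point 1:
  φ: 51 + 24.211/60 = 51.403517
  S ⇒ negate
  Longitude: 105 + 33.586/60 = 105.559767
  E → positive
Point 2:
  φ: split at 2 digits → 48° and 56.659′; 48 + 56.659/60 = 48.944317
  N ⇒ keep positive
  Lon: degrees = first 3 digits = 20, minutes = 9.0001; 20 + 9.0001/60 = 20.150002
  hemisphere W, so the sign is −
Point 3:
  Lat: 82 + 14/60 + 49.6/3600 = 82.247111
  S → negative
  λ: 11′ + 29″ = 11.48333′; 124 + 11.48333/60 = 124.191389
  hemisphere W, so the sign is −
Point 4:
  Lat: 43° + 9/60 + 17.4/3600 = 43 + 0.150000 + 0.004833 = 43.154833
  S → negative
  Lon: 0° + 12/60 + 3.12/3600 = 0 + 0.200000 + 0.000867 = 0.200867
  W ⇒ negate

1. -51.40352, 105.55977
2. 48.94432, -20.15000
3. -82.24711, -124.19139
4. -43.15483, -0.20087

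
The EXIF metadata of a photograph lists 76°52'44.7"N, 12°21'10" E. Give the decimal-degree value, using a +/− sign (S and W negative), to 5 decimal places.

76.87908, 12.35278

Lat: 76° + 52/60 + 44.7/3600 = 76 + 0.866667 + 0.012417 = 76.879083
N → positive
Lon: 12 + 21/60 + 10/3600 = 12.352778
E → positive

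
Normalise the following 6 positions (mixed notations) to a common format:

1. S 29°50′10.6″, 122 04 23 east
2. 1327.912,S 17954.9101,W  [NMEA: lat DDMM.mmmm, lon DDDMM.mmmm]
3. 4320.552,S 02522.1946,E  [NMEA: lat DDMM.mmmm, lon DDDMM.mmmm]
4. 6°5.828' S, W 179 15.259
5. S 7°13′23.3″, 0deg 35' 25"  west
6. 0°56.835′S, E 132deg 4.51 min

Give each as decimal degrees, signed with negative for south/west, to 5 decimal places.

Point 1:
  Latitude: 50′ + 10.6″ = 50.17667′; 29 + 50.17667/60 = 29.836278
  S ⇒ negate
  Lon: 122 + 4/60 + 23/3600 = 122.073056
  E ⇒ keep positive
Point 2:
  Lat: degrees = first 2 digits = 13, minutes = 27.912; 13 + 27.912/60 = 13.465200
  S → negative
  λ: split at 3 digits → 179° and 54.9101′; 179 + 54.9101/60 = 179.915168
  W → negative
Point 3:
  Lat: split at 2 digits → 43° and 20.552′; 43 + 20.552/60 = 43.342533
  S → negative
  Lon: split at 3 digits → 025° and 22.1946′; 25 + 22.1946/60 = 25.369910
  E → positive
Point 4:
  φ: 6 + 5.828/60 = 6.097133
  S ⇒ negate
  Longitude: 15.259′ = 0.254317°; total 179.254317
  W → negative
Point 5:
  Lat: 13′ + 23.3″ = 13.38833′; 7 + 13.38833/60 = 7.223139
  hemisphere S, so the sign is −
  Longitude: 0 + 35/60 + 25/3600 = 0.590278
  W ⇒ negate
Point 6:
  Latitude: 0 + 56.835/60 = 0.947250
  S → negative
  Lon: 132 + 4.51/60 = 132.075167
  E → positive

1. -29.83628, 122.07306
2. -13.46520, -179.91517
3. -43.34253, 25.36991
4. -6.09713, -179.25432
5. -7.22314, -0.59028
6. -0.94725, 132.07517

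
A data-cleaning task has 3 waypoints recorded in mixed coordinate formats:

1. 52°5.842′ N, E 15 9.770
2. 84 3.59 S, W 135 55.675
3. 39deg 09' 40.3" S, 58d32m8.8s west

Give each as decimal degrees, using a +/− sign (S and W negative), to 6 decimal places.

1. 52.097367, 15.162833
2. -84.059833, -135.927917
3. -39.161194, -58.535778

Point 1:
  Latitude: 52 + 5.842/60 = 52.0973667
  N → positive
  Lon: 9.77′ = 0.162833°; total 15.1628333
  E → positive
Point 2:
  Latitude: 84 + 3.59/60 = 84.0598333
  S → negative
  λ: 55.675′ = 0.927917°; total 135.9279167
  hemisphere W, so the sign is −
Point 3:
  Lat: 39° + 9/60 + 40.3/3600 = 39 + 0.150000 + 0.011194 = 39.1611944
  S → negative
  λ: 58° + 32/60 + 8.8/3600 = 58 + 0.533333 + 0.002444 = 58.5357778
  W ⇒ negate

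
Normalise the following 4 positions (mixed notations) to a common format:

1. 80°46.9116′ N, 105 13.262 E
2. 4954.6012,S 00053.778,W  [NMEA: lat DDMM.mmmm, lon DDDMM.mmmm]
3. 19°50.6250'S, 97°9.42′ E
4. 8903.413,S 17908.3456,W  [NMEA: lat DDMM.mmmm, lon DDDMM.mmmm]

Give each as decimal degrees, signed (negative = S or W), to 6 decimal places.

1. 80.781860, 105.221033
2. -49.910020, -0.896300
3. -19.843750, 97.157000
4. -89.056883, -179.139093

Point 1:
  φ: 46.9116′ = 0.781860°; total 80.7818600
  N → positive
  λ: 105 + 13.262/60 = 105.2210333
  E ⇒ keep positive
Point 2:
  Lat: degrees = first 2 digits = 49, minutes = 54.6012; 49 + 54.6012/60 = 49.9100200
  hemisphere S, so the sign is −
  Longitude: split at 3 digits → 000° and 53.778′; 0 + 53.778/60 = 0.8963000
  hemisphere W, so the sign is −
Point 3:
  Lat: 19 + 50.625/60 = 19.8437500
  S → negative
  λ: 9.42′ = 0.157000°; total 97.1570000
  E → positive
Point 4:
  φ: split at 2 digits → 89° and 3.413′; 89 + 3.413/60 = 89.0568833
  S ⇒ negate
  Lon: degrees = first 3 digits = 179, minutes = 8.3456; 179 + 8.3456/60 = 179.1390933
  hemisphere W, so the sign is −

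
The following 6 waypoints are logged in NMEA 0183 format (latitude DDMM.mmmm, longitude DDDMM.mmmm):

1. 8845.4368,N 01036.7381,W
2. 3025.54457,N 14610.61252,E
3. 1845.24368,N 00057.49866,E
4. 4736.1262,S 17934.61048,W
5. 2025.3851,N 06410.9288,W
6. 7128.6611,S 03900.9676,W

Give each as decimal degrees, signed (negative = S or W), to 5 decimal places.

1. 88.75728, -10.61230
2. 30.42574, 146.17688
3. 18.75406, 0.95831
4. -47.60210, -179.57684
5. 20.42309, -64.18215
6. -71.47769, -39.01613

Point 1:
  φ: split at 2 digits → 88° and 45.4368′; 88 + 45.4368/60 = 88.757280
  N ⇒ keep positive
  Longitude: degrees = first 3 digits = 10, minutes = 36.7381; 10 + 36.7381/60 = 10.612302
  W → negative
Point 2:
  Latitude: split at 2 digits → 30° and 25.54457′; 30 + 25.54457/60 = 30.425743
  N ⇒ keep positive
  Longitude: degrees = first 3 digits = 146, minutes = 10.61252; 146 + 10.61252/60 = 146.176875
  E ⇒ keep positive
Point 3:
  Lat: degrees = first 2 digits = 18, minutes = 45.24368; 18 + 45.24368/60 = 18.754061
  N ⇒ keep positive
  Lon: degrees = first 3 digits = 0, minutes = 57.49866; 0 + 57.49866/60 = 0.958311
  E → positive
Point 4:
  φ: split at 2 digits → 47° and 36.1262′; 47 + 36.1262/60 = 47.602103
  S → negative
  Lon: degrees = first 3 digits = 179, minutes = 34.61048; 179 + 34.61048/60 = 179.576841
  hemisphere W, so the sign is −
Point 5:
  Lat: degrees = first 2 digits = 20, minutes = 25.3851; 20 + 25.3851/60 = 20.423085
  N ⇒ keep positive
  λ: split at 3 digits → 064° and 10.9288′; 64 + 10.9288/60 = 64.182147
  hemisphere W, so the sign is −
Point 6:
  Lat: degrees = first 2 digits = 71, minutes = 28.6611; 71 + 28.6611/60 = 71.477685
  S → negative
  Lon: degrees = first 3 digits = 39, minutes = 0.9676; 39 + 0.9676/60 = 39.016127
  W ⇒ negate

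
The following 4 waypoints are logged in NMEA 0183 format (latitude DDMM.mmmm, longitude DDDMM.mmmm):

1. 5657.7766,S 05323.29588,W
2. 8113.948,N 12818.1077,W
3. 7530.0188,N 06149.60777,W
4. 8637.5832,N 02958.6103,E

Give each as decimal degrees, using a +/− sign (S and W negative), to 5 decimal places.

1. -56.96294, -53.38826
2. 81.23247, -128.30180
3. 75.50031, -61.82680
4. 86.62639, 29.97684

Point 1:
  Latitude: split at 2 digits → 56° and 57.7766′; 56 + 57.7766/60 = 56.962943
  hemisphere S, so the sign is −
  λ: split at 3 digits → 053° and 23.29588′; 53 + 23.29588/60 = 53.388265
  W ⇒ negate
Point 2:
  φ: degrees = first 2 digits = 81, minutes = 13.948; 81 + 13.948/60 = 81.232467
  N → positive
  Lon: degrees = first 3 digits = 128, minutes = 18.1077; 128 + 18.1077/60 = 128.301795
  W ⇒ negate
Point 3:
  φ: split at 2 digits → 75° and 30.0188′; 75 + 30.0188/60 = 75.500313
  N ⇒ keep positive
  Longitude: split at 3 digits → 061° and 49.60777′; 61 + 49.60777/60 = 61.826796
  W → negative
Point 4:
  Lat: degrees = first 2 digits = 86, minutes = 37.5832; 86 + 37.5832/60 = 86.626387
  N → positive
  Longitude: degrees = first 3 digits = 29, minutes = 58.6103; 29 + 58.6103/60 = 29.976838
  E → positive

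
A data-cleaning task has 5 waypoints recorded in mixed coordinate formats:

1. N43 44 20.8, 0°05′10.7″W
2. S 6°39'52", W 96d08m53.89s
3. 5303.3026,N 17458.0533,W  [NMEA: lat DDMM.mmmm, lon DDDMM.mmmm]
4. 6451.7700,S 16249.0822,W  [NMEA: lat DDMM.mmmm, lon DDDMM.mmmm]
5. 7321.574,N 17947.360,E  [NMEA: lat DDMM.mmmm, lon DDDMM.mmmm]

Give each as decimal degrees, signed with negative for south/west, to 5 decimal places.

1. 43.73911, -0.08631
2. -6.66444, -96.14830
3. 53.05504, -174.96756
4. -64.86283, -162.81804
5. 73.35957, 179.78933

Point 1:
  Latitude: 43° + 44/60 + 20.8/3600 = 43 + 0.733333 + 0.005778 = 43.739111
  N ⇒ keep positive
  Lon: 0 + 5/60 + 10.7/3600 = 0.086306
  W ⇒ negate
Point 2:
  φ: 39′ + 52″ = 39.86667′; 6 + 39.86667/60 = 6.664444
  S → negative
  Lon: 96° + 8/60 + 53.89/3600 = 96 + 0.133333 + 0.014969 = 96.148303
  W ⇒ negate
Point 3:
  Latitude: split at 2 digits → 53° and 3.3026′; 53 + 3.3026/60 = 53.055043
  N ⇒ keep positive
  Longitude: split at 3 digits → 174° and 58.0533′; 174 + 58.0533/60 = 174.967555
  hemisphere W, so the sign is −
Point 4:
  φ: degrees = first 2 digits = 64, minutes = 51.77; 64 + 51.77/60 = 64.862833
  S → negative
  λ: degrees = first 3 digits = 162, minutes = 49.0822; 162 + 49.0822/60 = 162.818037
  W → negative
Point 5:
  Latitude: degrees = first 2 digits = 73, minutes = 21.574; 73 + 21.574/60 = 73.359567
  N ⇒ keep positive
  Longitude: split at 3 digits → 179° and 47.36′; 179 + 47.36/60 = 179.789333
  E ⇒ keep positive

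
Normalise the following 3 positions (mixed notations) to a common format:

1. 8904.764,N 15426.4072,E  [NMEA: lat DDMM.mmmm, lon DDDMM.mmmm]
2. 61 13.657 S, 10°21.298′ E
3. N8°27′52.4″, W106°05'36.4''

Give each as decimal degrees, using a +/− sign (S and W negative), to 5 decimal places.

Point 1:
  Lat: split at 2 digits → 89° and 4.764′; 89 + 4.764/60 = 89.079400
  N ⇒ keep positive
  Lon: split at 3 digits → 154° and 26.4072′; 154 + 26.4072/60 = 154.440120
  E ⇒ keep positive
Point 2:
  Latitude: 61 + 13.657/60 = 61.227617
  S → negative
  λ: 21.298′ = 0.354967°; total 10.354967
  E ⇒ keep positive
Point 3:
  Lat: 27′ + 52.4″ = 27.87333′; 8 + 27.87333/60 = 8.464556
  N ⇒ keep positive
  Longitude: 106° + 5/60 + 36.4/3600 = 106 + 0.083333 + 0.010111 = 106.093444
  W ⇒ negate

1. 89.07940, 154.44012
2. -61.22762, 10.35497
3. 8.46456, -106.09344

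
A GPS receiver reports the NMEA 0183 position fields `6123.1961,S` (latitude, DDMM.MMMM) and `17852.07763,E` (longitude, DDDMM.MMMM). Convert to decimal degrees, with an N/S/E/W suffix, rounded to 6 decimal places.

61.386602° S, 178.867961° E

Lat: split at 2 digits → 61° and 23.1961′; 61 + 23.1961/60 = 61.3866017
Lon: split at 3 digits → 178° and 52.07763′; 178 + 52.07763/60 = 178.8679605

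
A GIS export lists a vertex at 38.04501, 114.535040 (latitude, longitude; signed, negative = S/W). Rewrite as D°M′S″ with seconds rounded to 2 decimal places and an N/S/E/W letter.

Lat: 0.045010 × 60 = 2.70060′ → 2′, remainder × 60 = 42.0360″
λ: 0.535040 × 60 = 32.10240′ → 32′, remainder × 60 = 6.1440″

38°02′42.04″ N, 114°32′6.14″ E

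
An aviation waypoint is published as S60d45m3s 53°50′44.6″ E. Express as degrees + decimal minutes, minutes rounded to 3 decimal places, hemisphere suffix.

60° 45.050′ S, 53° 50.743′ E

φ: seconds/60 = 0.05000; minutes = 45 + 0.05000 = 45.05000
λ: seconds/60 = 0.74333; minutes = 50 + 0.74333 = 50.74333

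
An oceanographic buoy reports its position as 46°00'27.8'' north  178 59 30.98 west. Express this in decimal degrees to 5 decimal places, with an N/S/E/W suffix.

Latitude: 46 + 0/60 + 27.8/3600 = 46.007722
λ: 59′ + 30.98″ = 59.51633′; 178 + 59.51633/60 = 178.991939

46.00772° N, 178.99194° W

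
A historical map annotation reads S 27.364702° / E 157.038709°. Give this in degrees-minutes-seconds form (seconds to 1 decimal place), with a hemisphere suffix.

Lat: 0.364702° → 21.88212′; 0.88212 × 60 = 52.927″
λ: 0.038709 × 60 = 2.32254′ → 2′, remainder × 60 = 19.352″

27°21′52.9″ S, 157°02′19.4″ E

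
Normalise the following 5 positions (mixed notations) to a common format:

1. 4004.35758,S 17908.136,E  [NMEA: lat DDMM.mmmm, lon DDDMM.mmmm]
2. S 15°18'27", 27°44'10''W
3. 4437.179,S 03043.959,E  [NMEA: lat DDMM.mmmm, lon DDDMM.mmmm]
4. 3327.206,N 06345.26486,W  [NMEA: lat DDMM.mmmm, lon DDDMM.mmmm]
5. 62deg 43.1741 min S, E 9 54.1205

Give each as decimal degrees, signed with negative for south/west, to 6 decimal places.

Point 1:
  Lat: split at 2 digits → 40° and 4.35758′; 40 + 4.35758/60 = 40.0726263
  S ⇒ negate
  Lon: degrees = first 3 digits = 179, minutes = 8.136; 179 + 8.136/60 = 179.1356000
  E → positive
Point 2:
  Lat: 15 + 18/60 + 27/3600 = 15.3075000
  S ⇒ negate
  λ: 27° + 44/60 + 10/3600 = 27 + 0.733333 + 0.002778 = 27.7361111
  hemisphere W, so the sign is −
Point 3:
  Lat: degrees = first 2 digits = 44, minutes = 37.179; 44 + 37.179/60 = 44.6196500
  hemisphere S, so the sign is −
  Lon: degrees = first 3 digits = 30, minutes = 43.959; 30 + 43.959/60 = 30.7326500
  E → positive
Point 4:
  Lat: degrees = first 2 digits = 33, minutes = 27.206; 33 + 27.206/60 = 33.4534333
  N ⇒ keep positive
  λ: degrees = first 3 digits = 63, minutes = 45.26486; 63 + 45.26486/60 = 63.7544143
  W → negative
Point 5:
  Lat: 62 + 43.1741/60 = 62.7195683
  S → negative
  Lon: 9 + 54.1205/60 = 9.9020083
  E → positive

1. -40.072626, 179.135600
2. -15.307500, -27.736111
3. -44.619650, 30.732650
4. 33.453433, -63.754414
5. -62.719568, 9.902008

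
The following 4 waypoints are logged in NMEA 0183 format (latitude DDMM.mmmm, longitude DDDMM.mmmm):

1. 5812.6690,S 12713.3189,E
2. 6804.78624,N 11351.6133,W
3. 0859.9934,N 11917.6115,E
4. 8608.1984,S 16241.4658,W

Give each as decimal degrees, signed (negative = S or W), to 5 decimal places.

Point 1:
  φ: split at 2 digits → 58° and 12.669′; 58 + 12.669/60 = 58.211150
  hemisphere S, so the sign is −
  Lon: degrees = first 3 digits = 127, minutes = 13.3189; 127 + 13.3189/60 = 127.221982
  E → positive
Point 2:
  Lat: split at 2 digits → 68° and 4.78624′; 68 + 4.78624/60 = 68.079771
  N ⇒ keep positive
  λ: degrees = first 3 digits = 113, minutes = 51.6133; 113 + 51.6133/60 = 113.860222
  W → negative
Point 3:
  Latitude: degrees = first 2 digits = 8, minutes = 59.9934; 8 + 59.9934/60 = 8.999890
  N → positive
  Lon: degrees = first 3 digits = 119, minutes = 17.6115; 119 + 17.6115/60 = 119.293525
  E → positive
Point 4:
  Lat: degrees = first 2 digits = 86, minutes = 8.1984; 86 + 8.1984/60 = 86.136640
  S → negative
  Longitude: degrees = first 3 digits = 162, minutes = 41.4658; 162 + 41.4658/60 = 162.691097
  hemisphere W, so the sign is −

1. -58.21115, 127.22198
2. 68.07977, -113.86022
3. 8.99989, 119.29353
4. -86.13664, -162.69110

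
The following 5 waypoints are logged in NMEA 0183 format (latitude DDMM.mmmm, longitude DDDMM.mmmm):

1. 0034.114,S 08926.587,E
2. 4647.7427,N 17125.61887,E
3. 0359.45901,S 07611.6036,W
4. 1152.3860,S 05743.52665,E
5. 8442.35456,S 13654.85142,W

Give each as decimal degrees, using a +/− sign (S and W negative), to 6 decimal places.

1. -0.568567, 89.443117
2. 46.795712, 171.426981
3. -3.990984, -76.193393
4. -11.873100, 57.725444
5. -84.705909, -136.914190

Point 1:
  φ: degrees = first 2 digits = 0, minutes = 34.114; 0 + 34.114/60 = 0.5685667
  S → negative
  λ: split at 3 digits → 089° and 26.587′; 89 + 26.587/60 = 89.4431167
  E → positive
Point 2:
  Lat: degrees = first 2 digits = 46, minutes = 47.7427; 46 + 47.7427/60 = 46.7957117
  N ⇒ keep positive
  Lon: split at 3 digits → 171° and 25.61887′; 171 + 25.61887/60 = 171.4269812
  E ⇒ keep positive
Point 3:
  φ: split at 2 digits → 03° and 59.45901′; 3 + 59.45901/60 = 3.9909835
  hemisphere S, so the sign is −
  Longitude: split at 3 digits → 076° and 11.6036′; 76 + 11.6036/60 = 76.1933933
  W → negative
Point 4:
  φ: degrees = first 2 digits = 11, minutes = 52.386; 11 + 52.386/60 = 11.8731000
  S → negative
  Longitude: split at 3 digits → 057° and 43.52665′; 57 + 43.52665/60 = 57.7254442
  E ⇒ keep positive
Point 5:
  φ: split at 2 digits → 84° and 42.35456′; 84 + 42.35456/60 = 84.7059093
  S → negative
  Lon: degrees = first 3 digits = 136, minutes = 54.85142; 136 + 54.85142/60 = 136.9141903
  hemisphere W, so the sign is −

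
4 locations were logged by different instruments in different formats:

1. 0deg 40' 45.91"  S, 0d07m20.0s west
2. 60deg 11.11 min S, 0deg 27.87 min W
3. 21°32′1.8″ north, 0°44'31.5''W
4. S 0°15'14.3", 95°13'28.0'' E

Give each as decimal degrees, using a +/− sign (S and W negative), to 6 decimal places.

Point 1:
  φ: 0 + 40/60 + 45.91/3600 = 0.6794194
  S ⇒ negate
  Lon: 0° + 7/60 + 20/3600 = 0 + 0.116667 + 0.005556 = 0.1222222
  W ⇒ negate
Point 2:
  Lat: 60 + 11.11/60 = 60.1851667
  hemisphere S, so the sign is −
  Lon: 27.87′ = 0.464500°; total 0.4645000
  W ⇒ negate
Point 3:
  φ: 21° + 32/60 + 1.8/3600 = 21 + 0.533333 + 0.000500 = 21.5338333
  N → positive
  λ: 0° + 44/60 + 31.5/3600 = 0 + 0.733333 + 0.008750 = 0.7420833
  hemisphere W, so the sign is −
Point 4:
  Latitude: 15′ + 14.3″ = 15.23833′; 0 + 15.23833/60 = 0.2539722
  hemisphere S, so the sign is −
  Lon: 95° + 13/60 + 28/3600 = 95 + 0.216667 + 0.007778 = 95.2244444
  E ⇒ keep positive

1. -0.679419, -0.122222
2. -60.185167, -0.464500
3. 21.533833, -0.742083
4. -0.253972, 95.224444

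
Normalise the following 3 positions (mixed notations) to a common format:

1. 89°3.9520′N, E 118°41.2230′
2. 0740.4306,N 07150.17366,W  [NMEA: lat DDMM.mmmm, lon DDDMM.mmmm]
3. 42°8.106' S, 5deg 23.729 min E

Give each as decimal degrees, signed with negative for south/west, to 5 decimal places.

Point 1:
  Lat: 89 + 3.952/60 = 89.065867
  N → positive
  Lon: 41.223′ = 0.687050°; total 118.687050
  E → positive
Point 2:
  Lat: split at 2 digits → 07° and 40.4306′; 7 + 40.4306/60 = 7.673843
  N ⇒ keep positive
  Lon: split at 3 digits → 071° and 50.17366′; 71 + 50.17366/60 = 71.836228
  hemisphere W, so the sign is −
Point 3:
  Lat: 8.106′ = 0.135100°; total 42.135100
  hemisphere S, so the sign is −
  λ: 5 + 23.729/60 = 5.395483
  E → positive

1. 89.06587, 118.68705
2. 7.67384, -71.83623
3. -42.13510, 5.39548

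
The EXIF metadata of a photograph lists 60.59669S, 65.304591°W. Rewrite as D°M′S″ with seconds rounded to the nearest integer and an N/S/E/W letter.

60°35′48″ S, 65°18′17″ W

Latitude: 0.596690° → 35.80140′; 0.80140 × 60 = 48.08″
λ: 0.304591 × 60 = 18.27546′ → 18′, remainder × 60 = 16.53″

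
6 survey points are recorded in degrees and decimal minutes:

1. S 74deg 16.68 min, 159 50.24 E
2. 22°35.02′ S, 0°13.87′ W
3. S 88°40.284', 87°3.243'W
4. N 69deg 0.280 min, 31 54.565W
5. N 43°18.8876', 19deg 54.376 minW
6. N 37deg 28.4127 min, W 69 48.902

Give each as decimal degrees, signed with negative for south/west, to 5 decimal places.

1. -74.27800, 159.83733
2. -22.58367, -0.23117
3. -88.67140, -87.05405
4. 69.00467, -31.90942
5. 43.31479, -19.90627
6. 37.47355, -69.81503

Point 1:
  Lat: 74 + 16.68/60 = 74.278000
  hemisphere S, so the sign is −
  Lon: 159 + 50.24/60 = 159.837333
  E ⇒ keep positive
Point 2:
  φ: 35.02′ = 0.583667°; total 22.583667
  S → negative
  Longitude: 13.87′ = 0.231167°; total 0.231167
  W → negative
Point 3:
  Latitude: 88 + 40.284/60 = 88.671400
  S → negative
  λ: 3.243′ = 0.054050°; total 87.054050
  hemisphere W, so the sign is −
Point 4:
  Lat: 0.28′ = 0.004667°; total 69.004667
  N → positive
  Lon: 31 + 54.565/60 = 31.909417
  W ⇒ negate
Point 5:
  φ: 43 + 18.8876/60 = 43.314793
  N ⇒ keep positive
  Longitude: 54.376′ = 0.906267°; total 19.906267
  W → negative
Point 6:
  Lat: 28.4127′ = 0.473545°; total 37.473545
  N ⇒ keep positive
  Longitude: 48.902′ = 0.815033°; total 69.815033
  W ⇒ negate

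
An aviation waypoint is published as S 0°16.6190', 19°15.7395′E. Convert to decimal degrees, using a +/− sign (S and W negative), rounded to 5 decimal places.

-0.27698, 19.26233

φ: 16.619′ = 0.276983°; total 0.276983
S → negative
Longitude: 19 + 15.7395/60 = 19.262325
E ⇒ keep positive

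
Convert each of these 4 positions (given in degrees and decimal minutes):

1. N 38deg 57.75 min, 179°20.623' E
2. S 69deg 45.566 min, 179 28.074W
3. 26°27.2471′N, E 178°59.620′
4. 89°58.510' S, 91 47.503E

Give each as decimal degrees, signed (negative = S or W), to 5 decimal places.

Point 1:
  Latitude: 57.75′ = 0.962500°; total 38.962500
  N → positive
  λ: 20.623′ = 0.343717°; total 179.343717
  E → positive
Point 2:
  φ: 45.566′ = 0.759433°; total 69.759433
  hemisphere S, so the sign is −
  λ: 179 + 28.074/60 = 179.467900
  W → negative
Point 3:
  Lat: 26 + 27.2471/60 = 26.454118
  N ⇒ keep positive
  Longitude: 178 + 59.62/60 = 178.993667
  E ⇒ keep positive
Point 4:
  φ: 89 + 58.51/60 = 89.975167
  S ⇒ negate
  λ: 91 + 47.503/60 = 91.791717
  E → positive

1. 38.96250, 179.34372
2. -69.75943, -179.46790
3. 26.45412, 178.99367
4. -89.97517, 91.79172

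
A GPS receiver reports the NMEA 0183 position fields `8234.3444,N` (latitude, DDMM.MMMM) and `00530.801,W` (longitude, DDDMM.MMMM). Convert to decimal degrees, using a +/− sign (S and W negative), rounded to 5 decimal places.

82.57241, -5.51335

Latitude: split at 2 digits → 82° and 34.3444′; 82 + 34.3444/60 = 82.572407
N ⇒ keep positive
Longitude: degrees = first 3 digits = 5, minutes = 30.801; 5 + 30.801/60 = 5.513350
hemisphere W, so the sign is −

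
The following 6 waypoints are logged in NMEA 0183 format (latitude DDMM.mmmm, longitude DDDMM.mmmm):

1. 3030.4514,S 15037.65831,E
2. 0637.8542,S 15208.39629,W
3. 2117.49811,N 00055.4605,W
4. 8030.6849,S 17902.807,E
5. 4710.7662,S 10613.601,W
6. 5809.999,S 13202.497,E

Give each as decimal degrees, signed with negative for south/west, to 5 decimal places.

1. -30.50752, 150.62764
2. -6.63090, -152.13994
3. 21.29164, -0.92434
4. -80.51142, 179.04678
5. -47.17944, -106.22668
6. -58.16665, 132.04162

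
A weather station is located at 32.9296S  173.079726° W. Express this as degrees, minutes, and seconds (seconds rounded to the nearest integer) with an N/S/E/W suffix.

32°55′47″ S, 173°04′47″ W

φ: 0.929600° → 55.77600′; 0.77600 × 60 = 46.56″
λ: 0.079726 × 60 = 4.78356′ → 4′, remainder × 60 = 47.01″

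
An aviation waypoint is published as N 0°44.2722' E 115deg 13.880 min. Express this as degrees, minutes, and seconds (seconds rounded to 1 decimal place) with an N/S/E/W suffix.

φ: fractional minutes 0.27220 × 60 = 16.332″
Longitude: 13.88000′ → 13′ and 0.88000 × 60 = 52.800″

0°44′16.3″ N, 115°13′52.8″ E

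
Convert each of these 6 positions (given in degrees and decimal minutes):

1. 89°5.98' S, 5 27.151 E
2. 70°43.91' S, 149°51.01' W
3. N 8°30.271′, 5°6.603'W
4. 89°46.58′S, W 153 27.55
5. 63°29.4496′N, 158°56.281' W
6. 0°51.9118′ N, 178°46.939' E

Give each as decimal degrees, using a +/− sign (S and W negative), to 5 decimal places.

Point 1:
  φ: 89 + 5.98/60 = 89.099667
  S ⇒ negate
  Lon: 27.151′ = 0.452517°; total 5.452517
  E ⇒ keep positive
Point 2:
  Lat: 70 + 43.91/60 = 70.731833
  hemisphere S, so the sign is −
  Longitude: 149 + 51.01/60 = 149.850167
  hemisphere W, so the sign is −
Point 3:
  Lat: 8 + 30.271/60 = 8.504517
  N ⇒ keep positive
  λ: 6.603′ = 0.110050°; total 5.110050
  W ⇒ negate
Point 4:
  Lat: 89 + 46.58/60 = 89.776333
  hemisphere S, so the sign is −
  λ: 27.55′ = 0.459167°; total 153.459167
  W ⇒ negate
Point 5:
  φ: 29.4496′ = 0.490827°; total 63.490827
  N ⇒ keep positive
  Longitude: 158 + 56.281/60 = 158.938017
  W → negative
Point 6:
  Latitude: 51.9118′ = 0.865197°; total 0.865197
  N ⇒ keep positive
  Longitude: 178 + 46.939/60 = 178.782317
  E ⇒ keep positive

1. -89.09967, 5.45252
2. -70.73183, -149.85017
3. 8.50452, -5.11005
4. -89.77633, -153.45917
5. 63.49083, -158.93802
6. 0.86520, 178.78232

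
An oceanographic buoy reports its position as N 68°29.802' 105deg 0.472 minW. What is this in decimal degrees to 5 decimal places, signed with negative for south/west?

Lat: 29.802′ = 0.496700°; total 68.496700
N → positive
λ: 0.472′ = 0.007867°; total 105.007867
W ⇒ negate

68.49670, -105.00787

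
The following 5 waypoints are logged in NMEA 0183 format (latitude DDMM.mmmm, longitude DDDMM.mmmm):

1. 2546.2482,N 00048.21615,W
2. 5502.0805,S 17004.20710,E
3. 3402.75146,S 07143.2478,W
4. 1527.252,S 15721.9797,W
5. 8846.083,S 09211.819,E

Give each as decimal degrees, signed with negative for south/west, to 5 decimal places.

Point 1:
  φ: degrees = first 2 digits = 25, minutes = 46.2482; 25 + 46.2482/60 = 25.770803
  N → positive
  λ: split at 3 digits → 000° and 48.21615′; 0 + 48.21615/60 = 0.803603
  hemisphere W, so the sign is −
Point 2:
  φ: degrees = first 2 digits = 55, minutes = 2.0805; 55 + 2.0805/60 = 55.034675
  S → negative
  Lon: degrees = first 3 digits = 170, minutes = 4.2071; 170 + 4.2071/60 = 170.070118
  E ⇒ keep positive
Point 3:
  φ: split at 2 digits → 34° and 2.75146′; 34 + 2.75146/60 = 34.045858
  S → negative
  Longitude: split at 3 digits → 071° and 43.2478′; 71 + 43.2478/60 = 71.720797
  hemisphere W, so the sign is −
Point 4:
  Latitude: degrees = first 2 digits = 15, minutes = 27.252; 15 + 27.252/60 = 15.454200
  S → negative
  Lon: degrees = first 3 digits = 157, minutes = 21.9797; 157 + 21.9797/60 = 157.366328
  W → negative
Point 5:
  φ: split at 2 digits → 88° and 46.083′; 88 + 46.083/60 = 88.768050
  S → negative
  Longitude: split at 3 digits → 092° and 11.819′; 92 + 11.819/60 = 92.196983
  E → positive

1. 25.77080, -0.80360
2. -55.03468, 170.07012
3. -34.04586, -71.72080
4. -15.45420, -157.36633
5. -88.76805, 92.19698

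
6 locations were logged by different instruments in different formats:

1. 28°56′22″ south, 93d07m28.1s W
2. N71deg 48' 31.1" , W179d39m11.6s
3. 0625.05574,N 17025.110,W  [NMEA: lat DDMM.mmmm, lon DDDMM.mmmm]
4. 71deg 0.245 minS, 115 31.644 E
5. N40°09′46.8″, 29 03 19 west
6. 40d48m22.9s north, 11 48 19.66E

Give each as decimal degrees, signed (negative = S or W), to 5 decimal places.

1. -28.93944, -93.12447
2. 71.80864, -179.65322
3. 6.41760, -170.41850
4. -71.00408, 115.52740
5. 40.16300, -29.05528
6. 40.80636, 11.80546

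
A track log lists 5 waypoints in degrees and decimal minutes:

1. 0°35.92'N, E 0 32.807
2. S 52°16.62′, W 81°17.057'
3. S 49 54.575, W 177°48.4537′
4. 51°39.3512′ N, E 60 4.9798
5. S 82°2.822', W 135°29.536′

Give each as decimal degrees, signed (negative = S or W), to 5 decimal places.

Point 1:
  φ: 35.92′ = 0.598667°; total 0.598667
  N → positive
  Longitude: 0 + 32.807/60 = 0.546783
  E ⇒ keep positive
Point 2:
  Latitude: 16.62′ = 0.277000°; total 52.277000
  S ⇒ negate
  Longitude: 81 + 17.057/60 = 81.284283
  hemisphere W, so the sign is −
Point 3:
  φ: 54.575′ = 0.909583°; total 49.909583
  S ⇒ negate
  λ: 177 + 48.4537/60 = 177.807562
  W ⇒ negate
Point 4:
  Lat: 39.3512′ = 0.655853°; total 51.655853
  N → positive
  λ: 60 + 4.9798/60 = 60.082997
  E ⇒ keep positive
Point 5:
  Latitude: 2.822′ = 0.047033°; total 82.047033
  S ⇒ negate
  λ: 135 + 29.536/60 = 135.492267
  hemisphere W, so the sign is −

1. 0.59867, 0.54678
2. -52.27700, -81.28428
3. -49.90958, -177.80756
4. 51.65585, 60.08300
5. -82.04703, -135.49227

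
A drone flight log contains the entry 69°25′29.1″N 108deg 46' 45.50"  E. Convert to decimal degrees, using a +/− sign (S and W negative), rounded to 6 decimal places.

Latitude: 69° + 25/60 + 29.1/3600 = 69 + 0.416667 + 0.008083 = 69.4247500
N → positive
λ: 46′ + 45.5″ = 46.75833′; 108 + 46.75833/60 = 108.7793056
E → positive

69.424750, 108.779306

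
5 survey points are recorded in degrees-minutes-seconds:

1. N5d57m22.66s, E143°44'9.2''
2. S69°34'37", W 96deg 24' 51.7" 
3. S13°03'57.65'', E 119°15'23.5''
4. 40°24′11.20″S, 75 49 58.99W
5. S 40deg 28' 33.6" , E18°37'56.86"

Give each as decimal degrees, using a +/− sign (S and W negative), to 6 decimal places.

1. 5.956294, 143.735889
2. -69.576944, -96.414361
3. -13.066014, 119.256528
4. -40.403111, -75.833053
5. -40.476000, 18.632461

Point 1:
  φ: 5° + 57/60 + 22.66/3600 = 5 + 0.950000 + 0.006294 = 5.9562944
  N → positive
  Lon: 143° + 44/60 + 9.2/3600 = 143 + 0.733333 + 0.002556 = 143.7358889
  E → positive
Point 2:
  φ: 34′ + 37″ = 34.61667′; 69 + 34.61667/60 = 69.5769444
  hemisphere S, so the sign is −
  Longitude: 24′ + 51.7″ = 24.86167′; 96 + 24.86167/60 = 96.4143611
  W ⇒ negate
Point 3:
  Latitude: 13° + 3/60 + 57.65/3600 = 13 + 0.050000 + 0.016014 = 13.0660139
  S ⇒ negate
  Lon: 15′ + 23.5″ = 15.39167′; 119 + 15.39167/60 = 119.2565278
  E → positive
Point 4:
  φ: 40° + 24/60 + 11.2/3600 = 40 + 0.400000 + 0.003111 = 40.4031111
  S → negative
  Longitude: 75 + 49/60 + 58.99/3600 = 75.8330528
  W ⇒ negate
Point 5:
  φ: 28′ + 33.6″ = 28.56000′; 40 + 28.56000/60 = 40.4760000
  S → negative
  λ: 18° + 37/60 + 56.86/3600 = 18 + 0.616667 + 0.015794 = 18.6324611
  E ⇒ keep positive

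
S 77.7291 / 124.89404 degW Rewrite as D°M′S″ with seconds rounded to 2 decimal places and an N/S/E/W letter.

Latitude: whole degrees 77; 43.74600′ → 43′ and 44.7600″
Lon: 0.894040 × 60 = 53.64240′ → 53′, remainder × 60 = 38.5440″

77°43′44.76″ S, 124°53′38.54″ W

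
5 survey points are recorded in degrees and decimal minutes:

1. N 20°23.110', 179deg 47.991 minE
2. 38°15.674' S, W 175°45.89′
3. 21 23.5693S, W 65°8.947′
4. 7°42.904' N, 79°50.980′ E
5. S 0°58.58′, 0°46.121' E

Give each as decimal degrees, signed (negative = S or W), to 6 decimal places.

1. 20.385167, 179.799850
2. -38.261233, -175.764833
3. -21.392822, -65.149117
4. 7.715067, 79.849667
5. -0.976333, 0.768683

Point 1:
  Lat: 23.11′ = 0.385167°; total 20.3851667
  N → positive
  Lon: 47.991′ = 0.799850°; total 179.7998500
  E ⇒ keep positive
Point 2:
  Lat: 38 + 15.674/60 = 38.2612333
  hemisphere S, so the sign is −
  λ: 175 + 45.89/60 = 175.7648333
  W ⇒ negate
Point 3:
  Latitude: 23.5693′ = 0.392822°; total 21.3928217
  S → negative
  Lon: 8.947′ = 0.149117°; total 65.1491167
  W → negative
Point 4:
  φ: 7 + 42.904/60 = 7.7150667
  N ⇒ keep positive
  Longitude: 50.98′ = 0.849667°; total 79.8496667
  E ⇒ keep positive
Point 5:
  φ: 0 + 58.58/60 = 0.9763333
  hemisphere S, so the sign is −
  Longitude: 46.121′ = 0.768683°; total 0.7686833
  E → positive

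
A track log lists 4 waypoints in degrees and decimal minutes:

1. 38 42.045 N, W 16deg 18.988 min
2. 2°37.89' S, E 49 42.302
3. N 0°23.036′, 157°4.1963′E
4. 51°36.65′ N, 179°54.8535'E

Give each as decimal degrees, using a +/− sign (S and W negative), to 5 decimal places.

1. 38.70075, -16.31647
2. -2.63150, 49.70503
3. 0.38393, 157.06994
4. 51.61083, 179.91423

Point 1:
  φ: 38 + 42.045/60 = 38.700750
  N → positive
  Longitude: 16 + 18.988/60 = 16.316467
  W ⇒ negate
Point 2:
  Latitude: 2 + 37.89/60 = 2.631500
  S → negative
  Lon: 42.302′ = 0.705033°; total 49.705033
  E ⇒ keep positive
Point 3:
  Lat: 23.036′ = 0.383933°; total 0.383933
  N ⇒ keep positive
  Lon: 4.1963′ = 0.069938°; total 157.069938
  E ⇒ keep positive
Point 4:
  Lat: 36.65′ = 0.610833°; total 51.610833
  N → positive
  Longitude: 179 + 54.8535/60 = 179.914225
  E → positive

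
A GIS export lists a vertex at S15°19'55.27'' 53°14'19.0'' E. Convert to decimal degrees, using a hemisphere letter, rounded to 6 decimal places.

15.332019° S, 53.238611° E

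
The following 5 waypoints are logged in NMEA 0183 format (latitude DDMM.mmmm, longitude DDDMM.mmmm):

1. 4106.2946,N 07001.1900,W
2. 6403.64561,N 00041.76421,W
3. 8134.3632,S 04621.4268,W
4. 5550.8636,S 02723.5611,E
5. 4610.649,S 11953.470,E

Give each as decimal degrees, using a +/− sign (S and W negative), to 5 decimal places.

1. 41.10491, -70.01983
2. 64.06076, -0.69607
3. -81.57272, -46.35711
4. -55.84773, 27.39269
5. -46.17748, 119.89117

Point 1:
  Lat: degrees = first 2 digits = 41, minutes = 6.2946; 41 + 6.2946/60 = 41.104910
  N ⇒ keep positive
  λ: degrees = first 3 digits = 70, minutes = 1.19; 70 + 1.19/60 = 70.019833
  hemisphere W, so the sign is −
Point 2:
  Latitude: split at 2 digits → 64° and 3.64561′; 64 + 3.64561/60 = 64.060760
  N ⇒ keep positive
  Lon: degrees = first 3 digits = 0, minutes = 41.76421; 0 + 41.76421/60 = 0.696070
  hemisphere W, so the sign is −
Point 3:
  Lat: degrees = first 2 digits = 81, minutes = 34.3632; 81 + 34.3632/60 = 81.572720
  S → negative
  λ: split at 3 digits → 046° and 21.4268′; 46 + 21.4268/60 = 46.357113
  W ⇒ negate
Point 4:
  φ: degrees = first 2 digits = 55, minutes = 50.8636; 55 + 50.8636/60 = 55.847727
  S → negative
  Longitude: degrees = first 3 digits = 27, minutes = 23.5611; 27 + 23.5611/60 = 27.392685
  E ⇒ keep positive
Point 5:
  Lat: degrees = first 2 digits = 46, minutes = 10.649; 46 + 10.649/60 = 46.177483
  S ⇒ negate
  Longitude: split at 3 digits → 119° and 53.47′; 119 + 53.47/60 = 119.891167
  E ⇒ keep positive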